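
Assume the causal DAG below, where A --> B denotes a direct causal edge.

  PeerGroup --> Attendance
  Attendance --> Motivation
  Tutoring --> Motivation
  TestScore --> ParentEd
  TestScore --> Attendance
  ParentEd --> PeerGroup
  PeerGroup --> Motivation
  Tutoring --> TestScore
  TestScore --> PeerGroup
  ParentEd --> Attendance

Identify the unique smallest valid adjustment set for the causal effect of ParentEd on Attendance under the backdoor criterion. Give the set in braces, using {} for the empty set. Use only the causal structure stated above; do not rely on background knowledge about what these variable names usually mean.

{TestScore}

Variables eligible for adjustment (non-descendants of ParentEd, excluding ParentEd and Attendance): {TestScore, Tutoring}.
Backdoor paths from ParentEd to Attendance:
  P1: ParentEd <- TestScore <- Tutoring -> Motivation <- PeerGroup -> Attendance
  P2: ParentEd <- TestScore <- Tutoring -> Motivation <- Attendance
  P3: ParentEd <- TestScore -> PeerGroup -> Attendance
  P4: ParentEd <- TestScore -> PeerGroup -> Motivation <- Attendance
  P5: ParentEd <- TestScore -> Attendance
The empty set is not sufficient: P3 (ParentEd <- TestScore -> PeerGroup -> Attendance) has no collider blocking it and no conditioned non-collider, so it is open.
Try {TestScore}:
  P1: blocked at chain node TestScore ∈ conditioning set.
  P2: blocked at chain node TestScore ∈ conditioning set.
  P3: blocked at fork node TestScore ∈ conditioning set.
  P4: blocked at fork node TestScore ∈ conditioning set.
  P5: blocked at fork node TestScore ∈ conditioning set.
{TestScore} contains no descendant of ParentEd and blocks every backdoor path.
No other singleton works — e.g. {Tutoring} leaves P3 open — so {TestScore} is the unique smallest valid adjustment set.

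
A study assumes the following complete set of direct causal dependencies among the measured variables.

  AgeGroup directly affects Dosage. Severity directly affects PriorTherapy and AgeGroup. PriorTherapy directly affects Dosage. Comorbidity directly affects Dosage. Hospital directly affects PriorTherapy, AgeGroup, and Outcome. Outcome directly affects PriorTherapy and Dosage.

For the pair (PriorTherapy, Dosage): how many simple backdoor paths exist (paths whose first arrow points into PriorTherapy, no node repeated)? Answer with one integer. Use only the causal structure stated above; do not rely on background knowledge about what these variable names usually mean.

A backdoor path from PriorTherapy to Dosage is any simple undirected path whose first edge points into PriorTherapy (i.e. leaves PriorTherapy via a parent).
Parents of PriorTherapy: {Hospital, Outcome, Severity}.
Enumerating:
  P1: PriorTherapy <- Hospital -> Outcome -> Dosage
  P2: PriorTherapy <- Hospital -> AgeGroup -> Dosage
  P3: PriorTherapy <- Outcome <- Hospital -> AgeGroup -> Dosage
  P4: PriorTherapy <- Outcome -> Dosage
  P5: PriorTherapy <- Severity -> AgeGroup <- Hospital -> Outcome -> Dosage
  P6: PriorTherapy <- Severity -> AgeGroup -> Dosage
That exhausts the simple backdoor paths. Count: 6.

6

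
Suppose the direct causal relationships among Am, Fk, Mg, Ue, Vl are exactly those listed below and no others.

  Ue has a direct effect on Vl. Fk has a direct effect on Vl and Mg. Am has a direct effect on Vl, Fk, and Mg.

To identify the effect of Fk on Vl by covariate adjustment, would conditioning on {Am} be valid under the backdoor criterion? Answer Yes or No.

Yes

Backdoor paths from Fk to Vl (paths whose first edge points into Fk):
  P1: Fk <- Am -> Vl
Condition 1 (no descendant of Fk in the set): holds — descendants of Fk are {Mg, Vl}; none are in {Am}.
Condition 2 (every backdoor path blocked by {Am}):
  P1: blocked at fork node Am ∈ conditioning set.
{Am} satisfies the backdoor criterion.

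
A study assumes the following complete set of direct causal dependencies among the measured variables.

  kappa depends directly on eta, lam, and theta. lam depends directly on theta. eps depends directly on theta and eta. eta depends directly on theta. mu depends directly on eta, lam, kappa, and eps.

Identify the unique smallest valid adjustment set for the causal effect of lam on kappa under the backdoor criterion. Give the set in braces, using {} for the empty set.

Variables eligible for adjustment (non-descendants of lam, excluding lam and kappa): {eps, eta, theta}.
Backdoor paths from lam to kappa:
  P1: lam <- theta -> eta -> eps -> mu <- kappa
  P2: lam <- theta -> eta -> kappa
  P3: lam <- theta -> eta -> mu <- kappa
  P4: lam <- theta -> eps <- eta -> kappa
  P5: lam <- theta -> eps <- eta -> mu <- kappa
  P6: lam <- theta -> eps -> mu <- eta -> kappa
  P7: lam <- theta -> eps -> mu <- kappa
  P8: lam <- theta -> kappa
The empty set is not sufficient: P2 (lam <- theta -> eta -> kappa) has no collider blocking it and no conditioned non-collider, so it is open.
Try {theta}:
  P1: blocked at fork node theta ∈ conditioning set.
  P2: blocked at fork node theta ∈ conditioning set.
  P3: blocked at fork node theta ∈ conditioning set.
  P4: blocked at fork node theta ∈ conditioning set.
  P5: blocked at fork node theta ∈ conditioning set.
  P6: blocked at fork node theta ∈ conditioning set.
  P7: blocked at fork node theta ∈ conditioning set.
  P8: blocked at fork node theta ∈ conditioning set.
{theta} contains no descendant of lam and blocks every backdoor path.
No other singleton works — e.g. {eta} leaves P8 open — so {theta} is the unique smallest valid adjustment set.

{theta}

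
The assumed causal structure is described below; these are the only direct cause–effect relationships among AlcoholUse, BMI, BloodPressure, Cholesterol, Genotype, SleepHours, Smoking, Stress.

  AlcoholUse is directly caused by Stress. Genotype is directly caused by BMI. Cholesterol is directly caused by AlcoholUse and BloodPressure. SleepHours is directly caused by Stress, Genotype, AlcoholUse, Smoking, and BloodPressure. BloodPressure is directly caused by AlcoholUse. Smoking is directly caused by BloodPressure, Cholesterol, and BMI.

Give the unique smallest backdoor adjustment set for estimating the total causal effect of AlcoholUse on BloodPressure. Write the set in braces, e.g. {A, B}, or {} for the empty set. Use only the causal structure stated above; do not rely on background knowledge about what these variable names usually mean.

Variables eligible for adjustment (non-descendants of AlcoholUse, excluding AlcoholUse and BloodPressure): {BMI, Genotype, Stress}.
Backdoor paths from AlcoholUse to BloodPressure:
  P1: AlcoholUse <- Stress -> SleepHours <- Genotype <- BMI -> Smoking <- BloodPressure
  P2: AlcoholUse <- Stress -> SleepHours <- Genotype <- BMI -> Smoking <- Cholesterol <- BloodPressure
  P3: AlcoholUse <- Stress -> SleepHours <- BloodPressure
  P4: AlcoholUse <- Stress -> SleepHours <- Smoking <- BloodPressure
  P5: AlcoholUse <- Stress -> SleepHours <- Smoking <- Cholesterol <- BloodPressure
Each backdoor path contains an unconditioned collider, so every path is already blocked with the empty conditioning set:
  P1: blocked at collider SleepHours (neither it nor any descendant is in the conditioning set).
  P2: blocked at collider SleepHours (neither it nor any descendant is in the conditioning set).
  P3: blocked at collider SleepHours (neither it nor any descendant is in the conditioning set).
  P4: blocked at collider SleepHours (neither it nor any descendant is in the conditioning set).
  P5: blocked at collider SleepHours (neither it nor any descendant is in the conditioning set).
The empty set is therefore the unique smallest valid set.

{}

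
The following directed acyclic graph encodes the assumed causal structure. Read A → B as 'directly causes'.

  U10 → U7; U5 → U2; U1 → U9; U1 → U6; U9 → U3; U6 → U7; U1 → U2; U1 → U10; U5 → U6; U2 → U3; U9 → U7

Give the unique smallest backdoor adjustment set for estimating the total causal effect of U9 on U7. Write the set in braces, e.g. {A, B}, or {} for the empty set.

Variables eligible for adjustment (non-descendants of U9, excluding U9 and U7): {U1, U10, U2, U5, U6}.
Backdoor paths from U9 to U7:
  P1: U9 <- U1 -> U10 -> U7
  P2: U9 <- U1 -> U2 <- U5 -> U6 -> U7
  P3: U9 <- U1 -> U6 -> U7
The empty set is not sufficient: P1 (U9 <- U1 -> U10 -> U7) has no collider blocking it and no conditioned non-collider, so it is open.
Try {U1}:
  P1: blocked at fork node U1 ∈ conditioning set.
  P2: blocked at fork node U1 ∈ conditioning set.
  P3: blocked at fork node U1 ∈ conditioning set.
{U1} contains no descendant of U9 and blocks every backdoor path.
No other singleton works — e.g. {U5} leaves P1 open — so {U1} is the unique smallest valid adjustment set.

{U1}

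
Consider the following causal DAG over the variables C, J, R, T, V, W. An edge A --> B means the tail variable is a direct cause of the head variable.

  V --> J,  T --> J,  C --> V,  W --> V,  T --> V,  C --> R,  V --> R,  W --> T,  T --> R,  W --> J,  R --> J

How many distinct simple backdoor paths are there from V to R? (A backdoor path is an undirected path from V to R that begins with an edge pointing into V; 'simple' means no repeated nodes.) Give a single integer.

A backdoor path from V to R is any simple undirected path whose first edge points into V (i.e. leaves V via a parent).
Parents of V: {C, T, W}.
Enumerating:
  P1: V <- W -> T -> R
  P2: V <- W -> T -> J <- R
  P3: V <- W -> J <- T -> R
  P4: V <- W -> J <- R
  P5: V <- T <- W -> J <- R
  P6: V <- T -> R
  P7: V <- T -> J <- R
  P8: V <- C -> R
That exhausts the simple backdoor paths. Count: 8.

8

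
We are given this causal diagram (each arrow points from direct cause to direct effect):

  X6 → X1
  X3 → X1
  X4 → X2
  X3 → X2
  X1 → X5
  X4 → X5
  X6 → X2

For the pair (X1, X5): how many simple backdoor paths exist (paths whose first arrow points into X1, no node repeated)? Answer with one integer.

2

A backdoor path from X1 to X5 is any simple undirected path whose first edge points into X1 (i.e. leaves X1 via a parent).
Parents of X1: {X3, X6}.
Enumerating:
  P1: X1 <- X3 -> X2 <- X4 -> X5
  P2: X1 <- X6 -> X2 <- X4 -> X5
That exhausts the simple backdoor paths. Count: 2.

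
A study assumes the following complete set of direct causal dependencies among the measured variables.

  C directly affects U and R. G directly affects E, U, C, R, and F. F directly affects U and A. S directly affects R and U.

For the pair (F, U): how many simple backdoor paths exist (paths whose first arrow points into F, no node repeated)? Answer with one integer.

5

A backdoor path from F to U is any simple undirected path whose first edge points into F (i.e. leaves F via a parent).
Parents of F: {G}.
Enumerating:
  P1: F <- G -> C -> R <- S -> U
  P2: F <- G -> C -> U
  P3: F <- G -> R <- S -> U
  P4: F <- G -> R <- C -> U
  P5: F <- G -> U
That exhausts the simple backdoor paths. Count: 5.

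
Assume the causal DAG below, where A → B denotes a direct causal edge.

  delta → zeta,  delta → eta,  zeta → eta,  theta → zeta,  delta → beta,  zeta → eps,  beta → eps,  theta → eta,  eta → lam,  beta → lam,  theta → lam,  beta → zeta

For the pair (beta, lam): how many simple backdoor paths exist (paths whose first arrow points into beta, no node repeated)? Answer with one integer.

7

A backdoor path from beta to lam is any simple undirected path whose first edge points into beta (i.e. leaves beta via a parent).
Parents of beta: {delta}.
Enumerating:
  P1: beta <- delta -> zeta <- theta -> eta -> lam
  P2: beta <- delta -> zeta <- theta -> lam
  P3: beta <- delta -> zeta -> eta <- theta -> lam
  P4: beta <- delta -> zeta -> eta -> lam
  P5: beta <- delta -> eta <- theta -> lam
  P6: beta <- delta -> eta <- zeta <- theta -> lam
  P7: beta <- delta -> eta -> lam
That exhausts the simple backdoor paths. Count: 7.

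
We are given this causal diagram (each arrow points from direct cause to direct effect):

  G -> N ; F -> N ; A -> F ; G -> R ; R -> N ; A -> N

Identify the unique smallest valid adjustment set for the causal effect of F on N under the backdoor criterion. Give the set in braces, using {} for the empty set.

Variables eligible for adjustment (non-descendants of F, excluding F and N): {A, G, R}.
Backdoor paths from F to N:
  P1: F <- A -> N
The empty set is not sufficient: P1 (F <- A -> N) has no collider blocking it and no conditioned non-collider, so it is open.
Try {A}:
  P1: blocked at fork node A ∈ conditioning set.
{A} contains no descendant of F and blocks every backdoor path.
No other singleton works — e.g. {G} leaves P1 open — so {A} is the unique smallest valid adjustment set.

{A}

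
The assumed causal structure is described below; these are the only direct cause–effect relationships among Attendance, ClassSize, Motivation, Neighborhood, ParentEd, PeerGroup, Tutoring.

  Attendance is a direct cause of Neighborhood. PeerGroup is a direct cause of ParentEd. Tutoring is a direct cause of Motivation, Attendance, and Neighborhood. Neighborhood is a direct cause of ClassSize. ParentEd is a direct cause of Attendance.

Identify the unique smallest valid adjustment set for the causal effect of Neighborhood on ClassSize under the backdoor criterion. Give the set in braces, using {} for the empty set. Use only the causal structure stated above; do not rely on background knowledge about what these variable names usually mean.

{}

Variables eligible for adjustment (non-descendants of Neighborhood, excluding Neighborhood and ClassSize): {Attendance, Motivation, ParentEd, PeerGroup, Tutoring}.
Backdoor paths from Neighborhood to ClassSize:
  (none)
With no backdoor paths the empty set already satisfies the criterion, and it is trivially minimal.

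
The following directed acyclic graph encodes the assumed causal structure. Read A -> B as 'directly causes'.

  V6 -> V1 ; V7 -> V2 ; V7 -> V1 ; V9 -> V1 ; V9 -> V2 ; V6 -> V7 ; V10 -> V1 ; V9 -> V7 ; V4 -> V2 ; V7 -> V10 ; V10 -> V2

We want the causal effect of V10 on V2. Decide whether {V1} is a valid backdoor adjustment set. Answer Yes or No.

No

Backdoor paths from V10 to V2 (paths whose first edge points into V10):
  P1: V10 <- V7 <- V9 -> V2
  P2: V10 <- V7 <- V6 -> V1 <- V9 -> V2
  P3: V10 <- V7 -> V2
  P4: V10 <- V7 -> V1 <- V9 -> V2
Condition 1 (no descendant of V10 in the set): FAILS — V1 is a descendant of V10.
Condition 2 (every backdoor path blocked by {V1}):
  P1: open — no interior node is in the conditioning set.
  P2: open — collider(s) V1 are conditioned on (or have a conditioned descendant) and no non-collider on the path is in the set.
  P3: open — no interior node is in the conditioning set.
  P4: open — collider(s) V1 are conditioned on (or have a conditioned descendant) and no non-collider on the path is in the set.
{V1} does not satisfy the backdoor criterion.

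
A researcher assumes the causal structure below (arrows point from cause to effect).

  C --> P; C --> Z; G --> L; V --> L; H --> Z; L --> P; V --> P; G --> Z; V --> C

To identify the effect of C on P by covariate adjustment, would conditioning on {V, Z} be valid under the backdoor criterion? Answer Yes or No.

Backdoor paths from C to P (paths whose first edge points into C):
  P1: C <- V -> L -> P
  P2: C <- V -> P
Condition 1 (no descendant of C in the set): FAILS — Z is a descendant of C.
Condition 2 (every backdoor path blocked by {V, Z}):
  P1: blocked at fork node V ∈ conditioning set.
  P2: blocked at fork node V ∈ conditioning set.
{V, Z} does not satisfy the backdoor criterion.

No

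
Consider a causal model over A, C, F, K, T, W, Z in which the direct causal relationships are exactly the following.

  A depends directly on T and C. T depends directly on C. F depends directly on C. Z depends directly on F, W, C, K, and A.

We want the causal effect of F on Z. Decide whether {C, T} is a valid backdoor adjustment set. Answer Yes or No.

Yes

Backdoor paths from F to Z (paths whose first edge points into F):
  P1: F <- C -> T -> A -> Z
  P2: F <- C -> A -> Z
  P3: F <- C -> Z
Condition 1 (no descendant of F in the set): holds — descendants of F are {Z}; none are in {C, T}.
Condition 2 (every backdoor path blocked by {C, T}):
  P1: blocked at fork node C ∈ conditioning set.
  P2: blocked at fork node C ∈ conditioning set.
  P3: blocked at fork node C ∈ conditioning set.
{C, T} satisfies the backdoor criterion.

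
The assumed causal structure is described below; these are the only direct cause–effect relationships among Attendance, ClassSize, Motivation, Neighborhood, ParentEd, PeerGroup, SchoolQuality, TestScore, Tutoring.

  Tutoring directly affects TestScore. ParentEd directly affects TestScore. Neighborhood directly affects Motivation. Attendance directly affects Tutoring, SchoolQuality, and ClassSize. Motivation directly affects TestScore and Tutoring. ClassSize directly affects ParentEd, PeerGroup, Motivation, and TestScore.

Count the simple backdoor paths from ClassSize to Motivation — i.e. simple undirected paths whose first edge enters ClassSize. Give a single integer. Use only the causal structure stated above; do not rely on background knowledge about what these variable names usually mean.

2

A backdoor path from ClassSize to Motivation is any simple undirected path whose first edge points into ClassSize (i.e. leaves ClassSize via a parent).
Parents of ClassSize: {Attendance}.
Enumerating:
  P1: ClassSize <- Attendance -> Tutoring <- Motivation
  P2: ClassSize <- Attendance -> Tutoring -> TestScore <- Motivation
That exhausts the simple backdoor paths. Count: 2.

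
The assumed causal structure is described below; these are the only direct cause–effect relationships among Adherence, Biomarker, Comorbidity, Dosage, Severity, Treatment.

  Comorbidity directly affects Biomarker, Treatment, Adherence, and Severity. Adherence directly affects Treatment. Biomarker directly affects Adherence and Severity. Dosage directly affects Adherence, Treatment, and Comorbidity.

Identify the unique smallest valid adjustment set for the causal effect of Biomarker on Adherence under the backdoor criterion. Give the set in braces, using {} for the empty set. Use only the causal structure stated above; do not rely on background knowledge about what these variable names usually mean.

{Comorbidity}

Variables eligible for adjustment (non-descendants of Biomarker, excluding Biomarker and Adherence): {Comorbidity, Dosage}.
Backdoor paths from Biomarker to Adherence:
  P1: Biomarker <- Comorbidity <- Dosage -> Adherence
  P2: Biomarker <- Comorbidity <- Dosage -> Treatment <- Adherence
  P3: Biomarker <- Comorbidity -> Adherence
  P4: Biomarker <- Comorbidity -> Treatment <- Dosage -> Adherence
  P5: Biomarker <- Comorbidity -> Treatment <- Adherence
The empty set is not sufficient: P1 (Biomarker <- Comorbidity <- Dosage -> Adherence) has no collider blocking it and no conditioned non-collider, so it is open.
Try {Comorbidity}:
  P1: blocked at chain node Comorbidity ∈ conditioning set.
  P2: blocked at chain node Comorbidity ∈ conditioning set.
  P3: blocked at fork node Comorbidity ∈ conditioning set.
  P4: blocked at fork node Comorbidity ∈ conditioning set.
  P5: blocked at fork node Comorbidity ∈ conditioning set.
{Comorbidity} contains no descendant of Biomarker and blocks every backdoor path.
No other singleton works — e.g. {Dosage} leaves P3 open — so {Comorbidity} is the unique smallest valid adjustment set.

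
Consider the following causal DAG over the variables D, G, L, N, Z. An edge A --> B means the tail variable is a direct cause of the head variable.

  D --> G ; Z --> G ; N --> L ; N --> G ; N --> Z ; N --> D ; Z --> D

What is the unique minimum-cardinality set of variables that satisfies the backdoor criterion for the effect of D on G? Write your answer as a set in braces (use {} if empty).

{N, Z}

Variables eligible for adjustment (non-descendants of D, excluding D and G): {L, N, Z}.
Backdoor paths from D to G:
  P1: D <- N -> Z -> G
  P2: D <- N -> G
  P3: D <- Z <- N -> G
  P4: D <- Z -> G
The empty set is not sufficient: P1 (D <- N -> Z -> G) has no collider blocking it and no conditioned non-collider, so it is open.
Try {N, Z}:
  P1: blocked at fork node N ∈ conditioning set.
  P2: blocked at fork node N ∈ conditioning set.
  P3: blocked at chain node Z ∈ conditioning set.
  P4: blocked at fork node Z ∈ conditioning set.
{N, Z} contains no descendant of D and blocks every backdoor path.
Every element of {N, Z} is needed (dropping N leaves P2 open; dropping Z leaves P4 open), so no proper subset is valid.
Among all size-2 subsets of the eligible variables, only {N, Z} blocks every backdoor path, so it is the unique smallest valid adjustment set.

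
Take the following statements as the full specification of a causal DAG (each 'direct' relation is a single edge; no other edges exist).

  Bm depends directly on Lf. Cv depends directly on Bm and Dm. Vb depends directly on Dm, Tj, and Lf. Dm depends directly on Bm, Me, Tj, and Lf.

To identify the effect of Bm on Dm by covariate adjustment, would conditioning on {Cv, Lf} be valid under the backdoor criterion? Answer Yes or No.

Backdoor paths from Bm to Dm (paths whose first edge points into Bm):
  P1: Bm <- Lf -> Dm
  P2: Bm <- Lf -> Vb <- Tj -> Dm
  P3: Bm <- Lf -> Vb <- Dm
Condition 1 (no descendant of Bm in the set): FAILS — Cv is a descendant of Bm.
Condition 2 (every backdoor path blocked by {Cv, Lf}):
  P1: blocked at fork node Lf ∈ conditioning set.
  P2: blocked at fork node Lf ∈ conditioning set.
  P3: blocked at fork node Lf ∈ conditioning set.
{Cv, Lf} does not satisfy the backdoor criterion.

No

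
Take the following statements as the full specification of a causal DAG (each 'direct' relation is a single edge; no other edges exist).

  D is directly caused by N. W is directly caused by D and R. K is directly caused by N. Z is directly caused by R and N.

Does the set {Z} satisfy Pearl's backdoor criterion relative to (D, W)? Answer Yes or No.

No

Backdoor paths from D to W (paths whose first edge points into D):
  P1: D <- N -> Z <- R -> W
Condition 1 (no descendant of D in the set): holds — descendants of D are {W}; none are in {Z}.
Condition 2 (every backdoor path blocked by {Z}):
  P1: open — collider(s) Z are conditioned on (or have a conditioned descendant) and no non-collider on the path is in the set.
{Z} does not satisfy the backdoor criterion.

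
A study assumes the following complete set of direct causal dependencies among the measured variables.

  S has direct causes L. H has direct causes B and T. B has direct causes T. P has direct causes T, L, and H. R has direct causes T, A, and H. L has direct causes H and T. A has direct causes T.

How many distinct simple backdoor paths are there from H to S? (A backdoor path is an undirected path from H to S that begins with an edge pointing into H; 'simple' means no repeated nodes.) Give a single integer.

A backdoor path from H to S is any simple undirected path whose first edge points into H (i.e. leaves H via a parent).
Parents of H: {B, T}.
Enumerating:
  P1: H <- T -> L -> S
  P2: H <- T -> P <- L -> S
  P3: H <- B <- T -> L -> S
  P4: H <- B <- T -> P <- L -> S
That exhausts the simple backdoor paths. Count: 4.

4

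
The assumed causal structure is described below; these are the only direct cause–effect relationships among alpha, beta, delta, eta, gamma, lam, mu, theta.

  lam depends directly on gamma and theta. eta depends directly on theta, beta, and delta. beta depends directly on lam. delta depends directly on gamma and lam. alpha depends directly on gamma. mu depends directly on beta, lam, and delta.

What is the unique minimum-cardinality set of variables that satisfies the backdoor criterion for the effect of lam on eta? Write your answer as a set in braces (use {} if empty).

Variables eligible for adjustment (non-descendants of lam, excluding lam and eta): {alpha, gamma, theta}.
Backdoor paths from lam to eta:
  P1: lam <- theta -> eta
  P2: lam <- gamma -> delta -> eta
  P3: lam <- gamma -> delta -> mu <- beta -> eta
The empty set is not sufficient: P1 (lam <- theta -> eta) has no collider blocking it and no conditioned non-collider, so it is open.
Try {gamma, theta}:
  P1: blocked at fork node theta ∈ conditioning set.
  P2: blocked at fork node gamma ∈ conditioning set.
  P3: blocked at fork node gamma ∈ conditioning set.
{gamma, theta} contains no descendant of lam and blocks every backdoor path.
Every element of {gamma, theta} is needed (dropping gamma leaves P2 open; dropping theta leaves P1 open), so no proper subset is valid.
Among all size-2 subsets of the eligible variables, only {gamma, theta} blocks every backdoor path, so it is the unique smallest valid adjustment set.

{gamma, theta}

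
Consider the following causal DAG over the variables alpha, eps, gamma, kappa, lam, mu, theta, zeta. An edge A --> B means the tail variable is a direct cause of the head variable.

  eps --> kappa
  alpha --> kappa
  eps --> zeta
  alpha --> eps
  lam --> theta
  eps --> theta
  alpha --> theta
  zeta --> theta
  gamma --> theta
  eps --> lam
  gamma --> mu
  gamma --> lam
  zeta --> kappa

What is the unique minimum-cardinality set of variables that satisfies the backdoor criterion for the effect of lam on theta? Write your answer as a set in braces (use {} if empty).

Variables eligible for adjustment (non-descendants of lam, excluding lam and theta): {alpha, eps, gamma, kappa, mu, zeta}.
Backdoor paths from lam to theta:
  P1: lam <- gamma -> theta
  P2: lam <- eps <- alpha -> kappa <- zeta -> theta
  P3: lam <- eps <- alpha -> theta
  P4: lam <- eps -> zeta -> kappa <- alpha -> theta
  P5: lam <- eps -> zeta -> theta
  P6: lam <- eps -> kappa <- alpha -> theta
  P7: lam <- eps -> kappa <- zeta -> theta
  P8: lam <- eps -> theta
The empty set is not sufficient: P1 (lam <- gamma -> theta) has no collider blocking it and no conditioned non-collider, so it is open.
Try {eps, gamma}:
  P1: blocked at fork node gamma ∈ conditioning set.
  P2: blocked at chain node eps ∈ conditioning set.
  P3: blocked at chain node eps ∈ conditioning set.
  P4: blocked at fork node eps ∈ conditioning set.
  P5: blocked at fork node eps ∈ conditioning set.
  P6: blocked at fork node eps ∈ conditioning set.
  P7: blocked at fork node eps ∈ conditioning set.
  P8: blocked at fork node eps ∈ conditioning set.
{eps, gamma} contains no descendant of lam and blocks every backdoor path.
Every element of {eps, gamma} is needed (dropping eps leaves P3 open; dropping gamma leaves P1 open), so no proper subset is valid.
Among all size-2 subsets of the eligible variables, only {eps, gamma} blocks every backdoor path, so it is the unique smallest valid adjustment set.

{eps, gamma}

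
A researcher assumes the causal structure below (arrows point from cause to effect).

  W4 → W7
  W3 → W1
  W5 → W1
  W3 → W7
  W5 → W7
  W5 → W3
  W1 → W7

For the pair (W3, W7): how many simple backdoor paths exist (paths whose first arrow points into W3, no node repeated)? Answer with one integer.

2

A backdoor path from W3 to W7 is any simple undirected path whose first edge points into W3 (i.e. leaves W3 via a parent).
Parents of W3: {W5}.
Enumerating:
  P1: W3 <- W5 -> W1 -> W7
  P2: W3 <- W5 -> W7
That exhausts the simple backdoor paths. Count: 2.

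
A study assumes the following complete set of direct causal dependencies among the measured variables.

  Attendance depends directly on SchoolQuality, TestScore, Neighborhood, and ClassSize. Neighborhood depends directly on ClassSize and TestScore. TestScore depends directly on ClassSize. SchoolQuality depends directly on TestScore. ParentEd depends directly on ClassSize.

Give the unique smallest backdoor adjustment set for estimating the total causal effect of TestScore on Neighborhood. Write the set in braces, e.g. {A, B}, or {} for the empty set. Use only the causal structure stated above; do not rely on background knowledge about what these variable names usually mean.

Variables eligible for adjustment (non-descendants of TestScore, excluding TestScore and Neighborhood): {ClassSize, ParentEd}.
Backdoor paths from TestScore to Neighborhood:
  P1: TestScore <- ClassSize -> Neighborhood
  P2: TestScore <- ClassSize -> Attendance <- Neighborhood
The empty set is not sufficient: P1 (TestScore <- ClassSize -> Neighborhood) has no collider blocking it and no conditioned non-collider, so it is open.
Try {ClassSize}:
  P1: blocked at fork node ClassSize ∈ conditioning set.
  P2: blocked at fork node ClassSize ∈ conditioning set.
{ClassSize} contains no descendant of TestScore and blocks every backdoor path.
No other singleton works — e.g. {ParentEd} leaves P1 open — so {ClassSize} is the unique smallest valid adjustment set.

{ClassSize}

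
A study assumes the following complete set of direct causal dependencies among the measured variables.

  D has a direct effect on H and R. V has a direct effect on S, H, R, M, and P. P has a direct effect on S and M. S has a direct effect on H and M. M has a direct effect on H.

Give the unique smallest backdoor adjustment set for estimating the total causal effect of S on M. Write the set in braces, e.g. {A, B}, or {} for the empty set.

{P, V}

Variables eligible for adjustment (non-descendants of S, excluding S and M): {D, P, R, V}.
Backdoor paths from S to M:
  P1: S <- V -> P -> M
  P2: S <- V -> M
  P3: S <- V -> H <- M
  P4: S <- V -> R <- D -> H <- M
  P5: S <- P <- V -> M
  P6: S <- P <- V -> H <- M
  P7: S <- P <- V -> R <- D -> H <- M
  P8: S <- P -> M
The empty set is not sufficient: P1 (S <- V -> P -> M) has no collider blocking it and no conditioned non-collider, so it is open.
Try {P, V}:
  P1: blocked at fork node V ∈ conditioning set.
  P2: blocked at fork node V ∈ conditioning set.
  P3: blocked at fork node V ∈ conditioning set.
  P4: blocked at fork node V ∈ conditioning set.
  P5: blocked at chain node P ∈ conditioning set.
  P6: blocked at chain node P ∈ conditioning set.
  P7: blocked at chain node P ∈ conditioning set.
  P8: blocked at fork node P ∈ conditioning set.
{P, V} contains no descendant of S and blocks every backdoor path.
Every element of {P, V} is needed (dropping P leaves P8 open; dropping V leaves P2 open), so no proper subset is valid.
Among all size-2 subsets of the eligible variables, only {P, V} blocks every backdoor path, so it is the unique smallest valid adjustment set.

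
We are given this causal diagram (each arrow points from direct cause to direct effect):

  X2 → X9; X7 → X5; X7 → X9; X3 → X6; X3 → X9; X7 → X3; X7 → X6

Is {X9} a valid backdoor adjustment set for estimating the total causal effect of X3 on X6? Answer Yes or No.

Backdoor paths from X3 to X6 (paths whose first edge points into X3):
  P1: X3 <- X7 -> X6
Condition 1 (no descendant of X3 in the set): FAILS — X9 is a descendant of X3.
Condition 2 (every backdoor path blocked by {X9}):
  P1: open — no interior node is in the conditioning set.
{X9} does not satisfy the backdoor criterion.

No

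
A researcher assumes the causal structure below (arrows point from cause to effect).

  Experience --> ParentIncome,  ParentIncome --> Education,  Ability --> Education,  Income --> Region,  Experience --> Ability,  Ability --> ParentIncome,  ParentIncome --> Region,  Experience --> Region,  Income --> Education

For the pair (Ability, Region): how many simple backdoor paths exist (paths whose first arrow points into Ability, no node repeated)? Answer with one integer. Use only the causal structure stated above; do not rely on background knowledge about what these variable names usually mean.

3

A backdoor path from Ability to Region is any simple undirected path whose first edge points into Ability (i.e. leaves Ability via a parent).
Parents of Ability: {Experience}.
Enumerating:
  P1: Ability <- Experience -> ParentIncome -> Education <- Income -> Region
  P2: Ability <- Experience -> ParentIncome -> Region
  P3: Ability <- Experience -> Region
That exhausts the simple backdoor paths. Count: 3.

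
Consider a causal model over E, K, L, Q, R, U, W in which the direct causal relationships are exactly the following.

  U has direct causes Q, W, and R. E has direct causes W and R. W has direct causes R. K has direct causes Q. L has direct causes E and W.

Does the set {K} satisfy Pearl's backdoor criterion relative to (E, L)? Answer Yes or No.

No

Backdoor paths from E to L (paths whose first edge points into E):
  P1: E <- R -> W -> L
  P2: E <- R -> U <- W -> L
  P3: E <- W -> L
Condition 1 (no descendant of E in the set): holds — descendants of E are {L}; none are in {K}.
Condition 2 (every backdoor path blocked by {K}):
  P1: open — no interior node is in the conditioning set.
  P2: blocked at collider U (neither it nor any descendant is in the conditioning set).
  P3: open — no interior node is in the conditioning set.
{K} does not satisfy the backdoor criterion.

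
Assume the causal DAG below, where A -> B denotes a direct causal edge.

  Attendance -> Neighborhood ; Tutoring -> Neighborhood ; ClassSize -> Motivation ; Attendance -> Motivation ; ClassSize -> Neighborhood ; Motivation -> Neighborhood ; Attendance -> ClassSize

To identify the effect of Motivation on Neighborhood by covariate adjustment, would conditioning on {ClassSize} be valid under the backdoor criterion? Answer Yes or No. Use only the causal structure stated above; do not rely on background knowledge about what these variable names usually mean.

No

Backdoor paths from Motivation to Neighborhood (paths whose first edge points into Motivation):
  P1: Motivation <- Attendance -> ClassSize -> Neighborhood
  P2: Motivation <- Attendance -> Neighborhood
  P3: Motivation <- ClassSize <- Attendance -> Neighborhood
  P4: Motivation <- ClassSize -> Neighborhood
Condition 1 (no descendant of Motivation in the set): holds — descendants of Motivation are {Neighborhood}; none are in {ClassSize}.
Condition 2 (every backdoor path blocked by {ClassSize}):
  P1: blocked at chain node ClassSize ∈ conditioning set.
  P2: open — no interior node is in the conditioning set.
  P3: blocked at chain node ClassSize ∈ conditioning set.
  P4: blocked at fork node ClassSize ∈ conditioning set.
{ClassSize} does not satisfy the backdoor criterion.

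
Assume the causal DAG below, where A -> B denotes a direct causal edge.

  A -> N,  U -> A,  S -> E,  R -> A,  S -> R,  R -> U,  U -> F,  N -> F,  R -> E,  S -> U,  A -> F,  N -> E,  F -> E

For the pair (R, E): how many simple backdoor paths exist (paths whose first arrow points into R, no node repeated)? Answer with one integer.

8

A backdoor path from R to E is any simple undirected path whose first edge points into R (i.e. leaves R via a parent).
Parents of R: {S}.
Enumerating:
  P1: R <- S -> U -> A -> N -> F -> E
  P2: R <- S -> U -> A -> N -> E
  P3: R <- S -> U -> A -> F <- N -> E
  P4: R <- S -> U -> A -> F -> E
  P5: R <- S -> U -> F <- A -> N -> E
  P6: R <- S -> U -> F <- N -> E
  P7: R <- S -> U -> F -> E
  P8: R <- S -> E
That exhausts the simple backdoor paths. Count: 8.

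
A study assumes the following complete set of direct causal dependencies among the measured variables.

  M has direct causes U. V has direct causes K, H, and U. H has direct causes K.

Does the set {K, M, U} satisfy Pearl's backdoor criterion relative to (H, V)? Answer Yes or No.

Yes

Backdoor paths from H to V (paths whose first edge points into H):
  P1: H <- K -> V
Condition 1 (no descendant of H in the set): holds — descendants of H are {V}; none are in {K, M, U}.
Condition 2 (every backdoor path blocked by {K, M, U}):
  P1: blocked at fork node K ∈ conditioning set.
{K, M, U} satisfies the backdoor criterion.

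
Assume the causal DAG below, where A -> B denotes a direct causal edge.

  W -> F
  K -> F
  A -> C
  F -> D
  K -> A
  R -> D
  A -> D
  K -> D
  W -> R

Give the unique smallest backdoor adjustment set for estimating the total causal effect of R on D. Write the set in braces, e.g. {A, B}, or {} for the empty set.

Variables eligible for adjustment (non-descendants of R, excluding R and D): {A, C, F, K, W}.
Backdoor paths from R to D:
  P1: R <- W -> F <- K -> A -> D
  P2: R <- W -> F <- K -> D
  P3: R <- W -> F -> D
The empty set is not sufficient: P3 (R <- W -> F -> D) has no collider blocking it and no conditioned non-collider, so it is open.
Try {W}:
  P1: blocked at fork node W ∈ conditioning set.
  P2: blocked at fork node W ∈ conditioning set.
  P3: blocked at fork node W ∈ conditioning set.
{W} contains no descendant of R and blocks every backdoor path.
No other singleton works — e.g. {K} leaves P3 open — so {W} is the unique smallest valid adjustment set.

{W}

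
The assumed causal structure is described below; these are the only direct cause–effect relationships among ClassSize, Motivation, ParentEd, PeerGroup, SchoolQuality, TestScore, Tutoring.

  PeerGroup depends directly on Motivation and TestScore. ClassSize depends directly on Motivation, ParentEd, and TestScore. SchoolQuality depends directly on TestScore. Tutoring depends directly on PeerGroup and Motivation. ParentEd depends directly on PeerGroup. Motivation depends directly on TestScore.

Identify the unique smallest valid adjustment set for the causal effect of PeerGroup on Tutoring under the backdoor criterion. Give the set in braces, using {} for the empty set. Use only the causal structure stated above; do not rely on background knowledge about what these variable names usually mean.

Variables eligible for adjustment (non-descendants of PeerGroup, excluding PeerGroup and Tutoring): {Motivation, SchoolQuality, TestScore}.
Backdoor paths from PeerGroup to Tutoring:
  P1: PeerGroup <- TestScore -> Motivation -> Tutoring
  P2: PeerGroup <- TestScore -> ClassSize <- Motivation -> Tutoring
  P3: PeerGroup <- Motivation -> Tutoring
The empty set is not sufficient: P1 (PeerGroup <- TestScore -> Motivation -> Tutoring) has no collider blocking it and no conditioned non-collider, so it is open.
Try {Motivation}:
  P1: blocked at chain node Motivation ∈ conditioning set.
  P2: blocked at collider ClassSize (neither it nor any descendant is in the conditioning set).
  P3: blocked at fork node Motivation ∈ conditioning set.
{Motivation} contains no descendant of PeerGroup and blocks every backdoor path.
No other singleton works — e.g. {TestScore} leaves P3 open — so {Motivation} is the unique smallest valid adjustment set.

{Motivation}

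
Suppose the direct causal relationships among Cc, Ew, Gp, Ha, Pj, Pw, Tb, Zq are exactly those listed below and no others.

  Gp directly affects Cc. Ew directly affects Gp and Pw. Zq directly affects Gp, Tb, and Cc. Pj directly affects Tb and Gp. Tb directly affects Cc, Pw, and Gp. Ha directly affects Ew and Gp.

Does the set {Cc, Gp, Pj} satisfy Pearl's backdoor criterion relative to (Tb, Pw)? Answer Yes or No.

Backdoor paths from Tb to Pw (paths whose first edge points into Tb):
  P1: Tb <- Pj -> Gp <- Ha -> Ew -> Pw
  P2: Tb <- Pj -> Gp <- Ew -> Pw
  P3: Tb <- Zq -> Gp <- Ha -> Ew -> Pw
  P4: Tb <- Zq -> Gp <- Ew -> Pw
  P5: Tb <- Zq -> Cc <- Gp <- Ha -> Ew -> Pw
  P6: Tb <- Zq -> Cc <- Gp <- Ew -> Pw
Condition 1 (no descendant of Tb in the set): FAILS — Cc and Gp are descendants of Tb.
Condition 2 (every backdoor path blocked by {Cc, Gp, Pj}):
  P1: blocked at fork node Pj ∈ conditioning set.
  P2: blocked at fork node Pj ∈ conditioning set.
  P3: open — collider(s) Gp are conditioned on (or have a conditioned descendant) and no non-collider on the path is in the set.
  P4: open — collider(s) Gp are conditioned on (or have a conditioned descendant) and no non-collider on the path is in the set.
  P5: blocked at chain node Gp ∈ conditioning set.
  P6: blocked at chain node Gp ∈ conditioning set.
{Cc, Gp, Pj} does not satisfy the backdoor criterion.

No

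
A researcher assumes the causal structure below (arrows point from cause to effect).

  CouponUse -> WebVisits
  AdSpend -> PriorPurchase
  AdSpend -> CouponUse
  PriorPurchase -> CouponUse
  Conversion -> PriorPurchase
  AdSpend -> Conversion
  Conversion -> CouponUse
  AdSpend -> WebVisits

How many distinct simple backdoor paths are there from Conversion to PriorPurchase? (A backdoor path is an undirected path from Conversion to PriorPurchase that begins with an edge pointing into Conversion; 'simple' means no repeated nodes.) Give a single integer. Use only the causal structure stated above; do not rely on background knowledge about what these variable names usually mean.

3

A backdoor path from Conversion to PriorPurchase is any simple undirected path whose first edge points into Conversion (i.e. leaves Conversion via a parent).
Parents of Conversion: {AdSpend}.
Enumerating:
  P1: Conversion <- AdSpend -> PriorPurchase
  P2: Conversion <- AdSpend -> CouponUse <- PriorPurchase
  P3: Conversion <- AdSpend -> WebVisits <- CouponUse <- PriorPurchase
That exhausts the simple backdoor paths. Count: 3.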